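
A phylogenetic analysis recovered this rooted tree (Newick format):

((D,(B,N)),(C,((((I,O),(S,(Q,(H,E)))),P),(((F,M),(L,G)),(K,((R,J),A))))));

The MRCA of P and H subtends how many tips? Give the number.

7

The MRCA of P and H is the node subtending (((I,O),(S,(Q,(H,E)))),P).
That clade contains 7 terminal taxa: E, H, I, O, P, Q, S.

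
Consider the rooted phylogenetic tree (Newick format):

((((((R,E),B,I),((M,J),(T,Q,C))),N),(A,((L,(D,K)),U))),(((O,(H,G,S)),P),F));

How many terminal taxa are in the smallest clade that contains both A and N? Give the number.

15

The MRCA of A and N is the node subtending (((((R,E),B,I),((M,J),(T,Q,C))),N),(A,((L,(D,K)),U))).
That clade contains 15 terminal taxa: A, B, C, D, E, I, J, K, L, M, N, Q, R, T, U.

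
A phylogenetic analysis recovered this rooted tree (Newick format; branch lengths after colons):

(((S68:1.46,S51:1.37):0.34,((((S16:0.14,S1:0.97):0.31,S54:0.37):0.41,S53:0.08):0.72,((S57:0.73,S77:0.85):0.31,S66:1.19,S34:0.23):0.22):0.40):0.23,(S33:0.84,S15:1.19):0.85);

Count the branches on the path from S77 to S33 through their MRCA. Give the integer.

7

The MRCA of S77 and S33 is the root of the tree.
From S77 up to that node: 5 branches. From S33 up to the same node: 2 branches. Total: 5 + 2 = 7.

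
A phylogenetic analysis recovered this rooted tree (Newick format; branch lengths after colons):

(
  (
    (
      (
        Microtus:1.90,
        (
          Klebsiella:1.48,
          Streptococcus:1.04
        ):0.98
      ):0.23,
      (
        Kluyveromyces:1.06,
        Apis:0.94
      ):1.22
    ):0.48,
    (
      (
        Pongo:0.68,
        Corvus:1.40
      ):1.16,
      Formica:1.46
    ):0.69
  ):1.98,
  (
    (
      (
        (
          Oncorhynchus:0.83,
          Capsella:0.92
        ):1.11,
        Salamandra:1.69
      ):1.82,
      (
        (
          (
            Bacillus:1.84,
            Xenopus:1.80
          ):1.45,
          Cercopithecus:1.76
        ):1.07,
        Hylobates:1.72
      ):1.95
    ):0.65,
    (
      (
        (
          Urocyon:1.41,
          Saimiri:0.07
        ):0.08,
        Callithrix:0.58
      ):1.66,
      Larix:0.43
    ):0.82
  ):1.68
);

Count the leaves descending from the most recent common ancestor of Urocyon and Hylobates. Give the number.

The MRCA of Urocyon and Hylobates is the node subtending ((((Oncorhynchus,Capsella),Salamandra),(((Bacillus,Xenopus),Cercopithecus),Hylobates)),(((Urocyon,Saimiri),Callithrix),Larix)).
That clade contains 11 terminal taxa: Bacillus, Callithrix, Capsella, Cercopithecus, Hylobates, Larix, Oncorhynchus, Saimiri, Salamandra, Urocyon, Xenopus.

11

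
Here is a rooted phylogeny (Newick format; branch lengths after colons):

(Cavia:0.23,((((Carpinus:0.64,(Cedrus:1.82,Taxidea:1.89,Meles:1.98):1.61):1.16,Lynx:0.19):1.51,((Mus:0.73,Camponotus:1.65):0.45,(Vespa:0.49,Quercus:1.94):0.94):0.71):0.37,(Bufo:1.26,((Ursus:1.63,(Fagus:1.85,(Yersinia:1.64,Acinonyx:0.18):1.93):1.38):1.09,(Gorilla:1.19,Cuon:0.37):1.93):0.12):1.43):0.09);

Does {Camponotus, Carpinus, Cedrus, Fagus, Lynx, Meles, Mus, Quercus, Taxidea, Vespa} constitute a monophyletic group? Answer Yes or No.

The MRCA of the listed taxa subtends ((((Carpinus,(Cedrus,Taxidea,Meles)),Lynx),((Mus,Camponotus),(Vespa,Quercus))),(Bufo,((Ursus,(Fagus,(Yersinia,Acinonyx))),(Gorilla,Cuon)))).
That clade also contains Acinonyx, Bufo, Cuon, Gorilla, Ursus, Yersinia, which are not in the proposed group, so the group is not monophyletic.

No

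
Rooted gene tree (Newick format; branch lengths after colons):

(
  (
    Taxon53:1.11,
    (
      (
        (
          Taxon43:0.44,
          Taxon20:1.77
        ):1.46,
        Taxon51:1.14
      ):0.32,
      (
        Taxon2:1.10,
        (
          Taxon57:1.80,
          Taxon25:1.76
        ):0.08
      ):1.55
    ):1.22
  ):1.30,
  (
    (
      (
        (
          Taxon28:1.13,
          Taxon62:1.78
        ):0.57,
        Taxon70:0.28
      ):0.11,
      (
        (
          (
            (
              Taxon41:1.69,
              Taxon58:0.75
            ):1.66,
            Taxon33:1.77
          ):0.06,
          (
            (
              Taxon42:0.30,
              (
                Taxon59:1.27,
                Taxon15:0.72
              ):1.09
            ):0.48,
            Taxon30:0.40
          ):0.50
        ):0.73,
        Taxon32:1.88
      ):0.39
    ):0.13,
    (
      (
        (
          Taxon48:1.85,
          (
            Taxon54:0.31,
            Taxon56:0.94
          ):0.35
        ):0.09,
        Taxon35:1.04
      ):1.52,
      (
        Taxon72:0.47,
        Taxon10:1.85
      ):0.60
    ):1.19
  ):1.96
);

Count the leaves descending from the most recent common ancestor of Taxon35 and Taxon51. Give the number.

The MRCA of Taxon35 and Taxon51 is the root, so the clade is the entire tree.
That clade contains 24 terminal taxa: Taxon10, Taxon15, Taxon2, Taxon20, Taxon25, Taxon28, Taxon30, Taxon32, Taxon33, Taxon35, Taxon41, Taxon42, Taxon43, Taxon48, Taxon51, Taxon53, Taxon54, Taxon56, Taxon57, Taxon58, Taxon59, Taxon62, Taxon70, Taxon72.

24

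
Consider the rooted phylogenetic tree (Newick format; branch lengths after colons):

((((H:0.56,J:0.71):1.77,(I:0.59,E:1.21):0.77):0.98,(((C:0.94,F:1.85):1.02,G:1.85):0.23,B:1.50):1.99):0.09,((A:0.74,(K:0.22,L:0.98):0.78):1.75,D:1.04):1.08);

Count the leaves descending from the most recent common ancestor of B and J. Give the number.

The MRCA of B and J is the node subtending (((H,J),(I,E)),(((C,F),G),B)).
That clade contains 8 terminal taxa: B, C, E, F, G, H, I, J.

8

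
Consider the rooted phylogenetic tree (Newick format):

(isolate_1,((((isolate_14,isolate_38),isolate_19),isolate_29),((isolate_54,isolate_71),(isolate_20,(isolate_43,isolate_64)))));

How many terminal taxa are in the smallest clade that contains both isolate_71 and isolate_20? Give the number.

5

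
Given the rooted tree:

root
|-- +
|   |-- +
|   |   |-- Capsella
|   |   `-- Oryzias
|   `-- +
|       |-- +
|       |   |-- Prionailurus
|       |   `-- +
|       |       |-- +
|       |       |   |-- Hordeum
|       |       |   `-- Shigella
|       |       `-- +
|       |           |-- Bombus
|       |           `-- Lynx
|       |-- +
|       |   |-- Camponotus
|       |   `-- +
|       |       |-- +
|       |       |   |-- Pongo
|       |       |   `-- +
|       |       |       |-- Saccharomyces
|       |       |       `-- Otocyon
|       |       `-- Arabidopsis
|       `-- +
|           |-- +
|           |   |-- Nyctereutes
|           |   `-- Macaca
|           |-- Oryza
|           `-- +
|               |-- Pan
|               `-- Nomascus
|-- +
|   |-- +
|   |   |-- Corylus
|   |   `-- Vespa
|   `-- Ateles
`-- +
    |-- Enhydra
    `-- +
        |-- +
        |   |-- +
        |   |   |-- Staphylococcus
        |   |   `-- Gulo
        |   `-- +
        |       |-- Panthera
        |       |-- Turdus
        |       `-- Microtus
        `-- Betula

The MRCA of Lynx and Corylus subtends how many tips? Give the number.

The MRCA of Lynx and Corylus is the root, so the clade is the entire tree.
That clade contains 27 terminal taxa: Arabidopsis, Ateles, Betula, Bombus, Camponotus, Capsella, Corylus, Enhydra, Gulo, Hordeum, Lynx, Macaca, Microtus, Nomascus, Nyctereutes, Oryza, Oryzias, Otocyon, Pan, Panthera, Pongo, Prionailurus, Saccharomyces, Shigella, Staphylococcus, Turdus, Vespa.

27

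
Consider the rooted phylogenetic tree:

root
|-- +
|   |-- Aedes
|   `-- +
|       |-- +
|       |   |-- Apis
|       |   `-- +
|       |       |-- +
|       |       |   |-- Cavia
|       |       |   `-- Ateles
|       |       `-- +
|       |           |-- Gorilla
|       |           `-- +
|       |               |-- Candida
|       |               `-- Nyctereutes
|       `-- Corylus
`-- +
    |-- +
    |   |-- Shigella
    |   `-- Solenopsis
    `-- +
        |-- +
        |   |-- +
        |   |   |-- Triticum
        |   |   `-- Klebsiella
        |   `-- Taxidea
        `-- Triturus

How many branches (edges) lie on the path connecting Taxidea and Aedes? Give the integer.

The MRCA of Taxidea and Aedes is the root of the tree.
From Taxidea up to that node: 4 branches. From Aedes up to the same node: 2 branches. Total: 4 + 2 = 6.

6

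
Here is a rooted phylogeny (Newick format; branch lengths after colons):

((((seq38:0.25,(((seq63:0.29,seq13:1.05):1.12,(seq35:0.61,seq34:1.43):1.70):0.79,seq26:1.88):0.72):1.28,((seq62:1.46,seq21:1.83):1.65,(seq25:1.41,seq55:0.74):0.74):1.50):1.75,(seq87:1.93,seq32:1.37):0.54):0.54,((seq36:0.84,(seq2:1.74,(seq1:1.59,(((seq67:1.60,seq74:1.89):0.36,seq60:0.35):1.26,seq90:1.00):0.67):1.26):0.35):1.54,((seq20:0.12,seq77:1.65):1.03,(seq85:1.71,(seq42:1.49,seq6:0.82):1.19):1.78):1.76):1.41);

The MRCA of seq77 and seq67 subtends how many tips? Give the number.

12

The MRCA of seq77 and seq67 is the node subtending ((seq36,(seq2,(seq1,(((seq67,seq74),seq60),seq90)))),((seq20,seq77),(seq85,(seq42,seq6)))).
That clade contains 12 terminal taxa: seq1, seq2, seq20, seq36, seq42, seq6, seq60, seq67, seq74, seq77, seq85, seq90.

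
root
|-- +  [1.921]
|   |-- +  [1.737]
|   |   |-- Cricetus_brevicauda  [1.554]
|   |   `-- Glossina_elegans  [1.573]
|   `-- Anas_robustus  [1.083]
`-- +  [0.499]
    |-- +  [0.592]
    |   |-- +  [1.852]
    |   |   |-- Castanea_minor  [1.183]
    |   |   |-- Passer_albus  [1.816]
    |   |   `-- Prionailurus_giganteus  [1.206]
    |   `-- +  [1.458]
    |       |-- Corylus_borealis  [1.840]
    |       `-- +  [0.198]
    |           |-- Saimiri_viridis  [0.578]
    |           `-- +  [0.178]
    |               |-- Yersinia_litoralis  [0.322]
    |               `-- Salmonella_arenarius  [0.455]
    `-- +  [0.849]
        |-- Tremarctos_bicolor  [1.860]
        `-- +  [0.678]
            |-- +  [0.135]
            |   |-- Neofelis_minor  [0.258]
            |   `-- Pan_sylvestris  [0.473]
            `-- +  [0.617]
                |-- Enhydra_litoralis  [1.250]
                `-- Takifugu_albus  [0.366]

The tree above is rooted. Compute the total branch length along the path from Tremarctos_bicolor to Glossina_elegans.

The path runs Tremarctos_bicolor → … → MRCA → … → Glossina_elegans; the MRCA is the root of the tree.
Branch lengths along that path: 1.860 + 0.849 + 0.499 + 1.921 + 1.737 + 1.573 = 8.439.

8.439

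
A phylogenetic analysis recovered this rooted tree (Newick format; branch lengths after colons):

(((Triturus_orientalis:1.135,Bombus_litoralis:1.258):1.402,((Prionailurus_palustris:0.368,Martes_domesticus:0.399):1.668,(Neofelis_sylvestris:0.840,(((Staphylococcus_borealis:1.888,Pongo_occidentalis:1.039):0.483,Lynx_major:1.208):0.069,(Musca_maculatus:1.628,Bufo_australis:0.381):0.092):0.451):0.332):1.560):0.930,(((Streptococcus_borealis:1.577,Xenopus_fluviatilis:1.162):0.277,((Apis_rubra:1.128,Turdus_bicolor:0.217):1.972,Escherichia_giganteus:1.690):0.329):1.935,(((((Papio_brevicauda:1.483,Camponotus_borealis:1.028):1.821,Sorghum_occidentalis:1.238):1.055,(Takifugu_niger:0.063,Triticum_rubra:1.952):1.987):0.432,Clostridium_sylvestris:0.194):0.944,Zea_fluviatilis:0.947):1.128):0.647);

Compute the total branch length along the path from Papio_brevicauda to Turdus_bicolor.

The path runs Papio_brevicauda → … → MRCA → … → Turdus_bicolor; the MRCA is the node subtending (((Streptococcus_borealis,Xenopus_fluviatilis),((Apis_rubra,Turdus_bicolor),Escherichia_giganteus)),(((((Papio_brevicauda,Camponotus_borealis),Sorghum_occidentalis),(Takifugu_niger,Triticum_rubra)),Clostridium_sylvestris),Zea_fluviatilis)).
Branch lengths along that path: 1.483 + 1.821 + 1.055 + 0.432 + 0.944 + 1.128 + 1.935 + 0.329 + 1.972 + 0.217 = 11.316.

11.316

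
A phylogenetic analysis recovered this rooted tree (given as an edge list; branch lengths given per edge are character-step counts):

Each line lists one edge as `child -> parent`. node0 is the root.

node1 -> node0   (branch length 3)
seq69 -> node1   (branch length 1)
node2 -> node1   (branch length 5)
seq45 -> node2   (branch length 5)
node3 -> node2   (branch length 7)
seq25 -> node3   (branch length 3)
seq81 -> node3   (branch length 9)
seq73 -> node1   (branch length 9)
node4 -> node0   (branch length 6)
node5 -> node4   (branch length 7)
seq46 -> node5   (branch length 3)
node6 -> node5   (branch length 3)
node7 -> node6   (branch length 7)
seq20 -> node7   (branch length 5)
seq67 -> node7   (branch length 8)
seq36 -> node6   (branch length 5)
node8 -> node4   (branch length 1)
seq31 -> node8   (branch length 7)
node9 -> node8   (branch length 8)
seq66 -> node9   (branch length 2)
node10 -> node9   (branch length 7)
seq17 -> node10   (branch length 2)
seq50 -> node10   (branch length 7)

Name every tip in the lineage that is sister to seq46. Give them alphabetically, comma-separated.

seq20, seq36, seq67

seq46 attaches to the tree at the node subtending (seq46,((seq20,seq67),seq36)).
The other lineage descending from that same node — the sister group — is ((seq20,seq67),seq36); its 3 tips in alphabetical order are the answer.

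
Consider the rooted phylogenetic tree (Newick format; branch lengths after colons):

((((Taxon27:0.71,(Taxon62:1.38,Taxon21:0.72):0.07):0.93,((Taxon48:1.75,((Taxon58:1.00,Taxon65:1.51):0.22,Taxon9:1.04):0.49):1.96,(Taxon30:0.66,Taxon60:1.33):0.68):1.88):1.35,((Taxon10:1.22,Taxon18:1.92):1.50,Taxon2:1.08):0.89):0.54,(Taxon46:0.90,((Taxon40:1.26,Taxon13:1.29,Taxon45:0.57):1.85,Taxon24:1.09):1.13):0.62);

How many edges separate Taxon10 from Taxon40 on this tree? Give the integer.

The MRCA of Taxon10 and Taxon40 is the root of the tree.
From Taxon10 up to that node: 4 branches. From Taxon40 up to the same node: 4 branches. Total: 4 + 4 = 8.

8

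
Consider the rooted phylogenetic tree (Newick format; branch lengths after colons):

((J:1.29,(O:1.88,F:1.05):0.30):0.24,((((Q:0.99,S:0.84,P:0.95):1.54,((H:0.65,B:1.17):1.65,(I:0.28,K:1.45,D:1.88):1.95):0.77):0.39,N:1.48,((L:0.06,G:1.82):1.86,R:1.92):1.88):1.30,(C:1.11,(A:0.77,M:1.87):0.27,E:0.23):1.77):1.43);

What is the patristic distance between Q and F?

The path runs Q → … → MRCA → … → F; the MRCA is the root of the tree.
Branch lengths along that path: 0.99 + 1.54 + 0.39 + 1.30 + 1.43 + 0.24 + 0.30 + 1.05 = 7.24.

7.24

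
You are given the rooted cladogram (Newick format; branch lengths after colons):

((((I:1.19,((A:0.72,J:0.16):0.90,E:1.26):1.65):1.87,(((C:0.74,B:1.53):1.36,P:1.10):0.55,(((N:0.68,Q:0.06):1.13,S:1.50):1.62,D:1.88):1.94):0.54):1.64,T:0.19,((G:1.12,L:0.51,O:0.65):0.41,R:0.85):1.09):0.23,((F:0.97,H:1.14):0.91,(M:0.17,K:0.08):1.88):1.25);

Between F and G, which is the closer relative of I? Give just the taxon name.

The MRCA of I and G subtends (((I,((A,J),E)),(((C,B),P),(((N,Q),S),D))),T,((G,L,O),R)) (16 taxa).
The MRCA of I and F is the root, subtending the entire tree (20 taxa).
The first is nested inside the second, so I shares a more recent common ancestor with G.

G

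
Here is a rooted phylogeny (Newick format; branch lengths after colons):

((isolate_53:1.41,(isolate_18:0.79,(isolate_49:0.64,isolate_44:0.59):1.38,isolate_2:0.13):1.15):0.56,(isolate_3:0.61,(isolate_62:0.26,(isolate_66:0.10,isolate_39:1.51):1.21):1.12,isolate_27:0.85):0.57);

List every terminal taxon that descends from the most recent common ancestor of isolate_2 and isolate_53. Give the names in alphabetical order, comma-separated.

Tracing isolate_2: it sits inside (isolate_18,(isolate_49,isolate_44),isolate_2).
Tracing isolate_53: it sits inside (isolate_53,(isolate_18,(isolate_49,isolate_44),isolate_2)).
The smallest clade enclosing both is (isolate_53,(isolate_18,(isolate_49,isolate_44),isolate_2)); the answer is its 5 terminal taxa in alphabetical order.

isolate_18, isolate_2, isolate_44, isolate_49, isolate_53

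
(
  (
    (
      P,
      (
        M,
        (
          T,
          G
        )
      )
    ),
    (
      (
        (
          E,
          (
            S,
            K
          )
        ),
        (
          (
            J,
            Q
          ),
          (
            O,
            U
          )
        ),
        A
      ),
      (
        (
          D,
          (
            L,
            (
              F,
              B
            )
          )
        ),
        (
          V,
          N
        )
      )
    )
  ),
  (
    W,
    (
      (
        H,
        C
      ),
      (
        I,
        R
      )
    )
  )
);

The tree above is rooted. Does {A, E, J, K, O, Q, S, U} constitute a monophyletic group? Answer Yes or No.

Yes

The most recent common ancestor of these taxa subtends ((E,(S,K)),((J,Q),(O,U)),A).
That clade has exactly 8 tips — every listed taxon and nothing else — so the group is monophyletic.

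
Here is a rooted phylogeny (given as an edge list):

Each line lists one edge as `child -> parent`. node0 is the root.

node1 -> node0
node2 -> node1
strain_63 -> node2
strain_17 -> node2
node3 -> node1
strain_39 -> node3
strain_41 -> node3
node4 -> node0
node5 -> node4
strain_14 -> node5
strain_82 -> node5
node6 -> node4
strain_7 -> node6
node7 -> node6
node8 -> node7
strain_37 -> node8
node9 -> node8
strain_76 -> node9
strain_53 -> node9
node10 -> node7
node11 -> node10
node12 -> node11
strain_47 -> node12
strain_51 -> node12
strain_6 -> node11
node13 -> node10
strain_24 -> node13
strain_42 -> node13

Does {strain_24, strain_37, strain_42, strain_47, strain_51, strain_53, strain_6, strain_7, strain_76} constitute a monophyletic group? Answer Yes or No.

Yes

The most recent common ancestor of these taxa subtends (strain_7,((strain_37,(strain_76,strain_53)),(((strain_47,strain_51),strain_6),(strain_24,strain_42)))).
That clade has exactly 9 tips — every listed taxon and nothing else — so the group is monophyletic.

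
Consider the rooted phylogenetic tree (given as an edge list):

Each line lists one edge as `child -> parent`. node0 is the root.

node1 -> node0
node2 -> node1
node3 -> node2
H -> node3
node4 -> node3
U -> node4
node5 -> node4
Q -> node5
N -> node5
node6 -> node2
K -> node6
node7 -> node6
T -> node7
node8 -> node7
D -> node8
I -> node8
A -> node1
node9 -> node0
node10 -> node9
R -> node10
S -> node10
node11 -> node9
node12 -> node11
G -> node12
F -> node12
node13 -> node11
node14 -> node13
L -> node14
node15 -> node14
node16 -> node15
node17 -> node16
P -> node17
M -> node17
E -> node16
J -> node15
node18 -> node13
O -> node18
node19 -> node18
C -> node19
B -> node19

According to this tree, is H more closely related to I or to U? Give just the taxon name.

U

The MRCA of H and U subtends (H,(U,(Q,N))) (4 taxa).
The MRCA of H and I subtends ((H,(U,(Q,N))),(K,(T,(D,I)))) (8 taxa).
The first is nested inside the second, so H shares a more recent common ancestor with U.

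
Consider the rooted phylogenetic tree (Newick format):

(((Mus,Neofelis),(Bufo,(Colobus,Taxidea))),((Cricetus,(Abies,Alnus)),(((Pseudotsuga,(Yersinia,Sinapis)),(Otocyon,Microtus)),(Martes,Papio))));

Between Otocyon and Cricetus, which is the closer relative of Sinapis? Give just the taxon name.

The MRCA of Sinapis and Otocyon subtends ((Pseudotsuga,(Yersinia,Sinapis)),(Otocyon,Microtus)) (5 taxa).
The MRCA of Sinapis and Cricetus subtends ((Cricetus,(Abies,Alnus)),(((Pseudotsuga,(Yersinia,Sinapis)),(Otocyon,Microtus)),(Martes,Papio))) (10 taxa).
The first is nested inside the second, so Sinapis shares a more recent common ancestor with Otocyon.

Otocyon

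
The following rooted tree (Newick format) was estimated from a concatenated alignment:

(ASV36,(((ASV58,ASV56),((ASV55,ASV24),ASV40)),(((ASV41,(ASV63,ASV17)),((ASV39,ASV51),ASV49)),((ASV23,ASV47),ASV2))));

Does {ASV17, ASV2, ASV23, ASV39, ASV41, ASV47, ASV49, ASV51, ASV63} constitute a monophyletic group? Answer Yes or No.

The most recent common ancestor of these taxa subtends (((ASV41,(ASV63,ASV17)),((ASV39,ASV51),ASV49)),((ASV23,ASV47),ASV2)).
That clade has exactly 9 tips — every listed taxon and nothing else — so the group is monophyletic.

Yes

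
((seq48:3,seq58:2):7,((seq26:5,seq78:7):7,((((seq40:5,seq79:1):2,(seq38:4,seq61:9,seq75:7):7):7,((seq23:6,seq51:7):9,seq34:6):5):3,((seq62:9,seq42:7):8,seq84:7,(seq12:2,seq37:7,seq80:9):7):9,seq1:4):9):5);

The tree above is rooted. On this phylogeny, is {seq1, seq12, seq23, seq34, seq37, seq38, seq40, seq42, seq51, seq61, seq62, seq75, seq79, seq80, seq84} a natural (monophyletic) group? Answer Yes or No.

The most recent common ancestor of these taxa subtends ((((seq40,seq79),(seq38,seq61,seq75)),((seq23,seq51),seq34)),((seq62,seq42),seq84,(seq12,seq37,seq80)),seq1).
That clade has exactly 15 tips — every listed taxon and nothing else — so the group is monophyletic.

Yes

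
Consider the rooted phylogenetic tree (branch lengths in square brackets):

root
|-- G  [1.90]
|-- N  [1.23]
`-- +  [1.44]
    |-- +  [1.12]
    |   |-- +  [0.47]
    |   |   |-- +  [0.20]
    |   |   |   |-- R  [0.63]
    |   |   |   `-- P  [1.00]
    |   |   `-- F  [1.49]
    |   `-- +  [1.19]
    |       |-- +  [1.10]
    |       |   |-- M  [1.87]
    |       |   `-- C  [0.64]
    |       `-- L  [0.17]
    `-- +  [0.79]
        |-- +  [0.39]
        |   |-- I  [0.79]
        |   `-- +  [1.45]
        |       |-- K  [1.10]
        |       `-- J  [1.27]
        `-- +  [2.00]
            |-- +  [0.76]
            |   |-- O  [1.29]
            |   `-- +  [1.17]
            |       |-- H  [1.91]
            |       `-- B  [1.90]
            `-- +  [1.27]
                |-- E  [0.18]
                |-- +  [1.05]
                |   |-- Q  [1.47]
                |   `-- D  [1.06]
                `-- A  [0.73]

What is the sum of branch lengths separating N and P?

The path runs N → … → MRCA → … → P; the MRCA is the root of the tree.
Branch lengths along that path: 1.23 + 1.44 + 1.12 + 0.47 + 0.20 + 1.00 = 5.46.

5.46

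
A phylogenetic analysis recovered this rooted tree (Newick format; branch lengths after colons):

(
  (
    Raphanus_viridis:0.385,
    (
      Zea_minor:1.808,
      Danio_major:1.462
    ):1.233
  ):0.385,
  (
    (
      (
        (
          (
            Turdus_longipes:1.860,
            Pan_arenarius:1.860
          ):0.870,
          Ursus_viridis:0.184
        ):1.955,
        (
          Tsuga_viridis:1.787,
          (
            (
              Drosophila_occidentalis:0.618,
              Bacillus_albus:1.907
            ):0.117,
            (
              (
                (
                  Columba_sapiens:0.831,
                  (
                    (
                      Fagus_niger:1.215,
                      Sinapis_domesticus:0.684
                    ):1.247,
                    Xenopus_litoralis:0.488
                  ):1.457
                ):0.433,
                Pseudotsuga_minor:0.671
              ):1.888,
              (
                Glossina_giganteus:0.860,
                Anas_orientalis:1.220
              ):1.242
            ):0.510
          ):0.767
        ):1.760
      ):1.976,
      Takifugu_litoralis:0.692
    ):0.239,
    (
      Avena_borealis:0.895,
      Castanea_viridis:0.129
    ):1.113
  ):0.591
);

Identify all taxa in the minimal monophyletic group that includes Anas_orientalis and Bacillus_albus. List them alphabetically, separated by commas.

Tracing Anas_orientalis: it sits inside (Glossina_giganteus,Anas_orientalis).
Tracing Bacillus_albus: it sits inside (Drosophila_occidentalis,Bacillus_albus).
The smallest clade enclosing both is ((Drosophila_occidentalis,Bacillus_albus),(((Columba_sapiens,((Fagus_niger,Sinapis_domesticus),Xenopus_litoralis)),Pseudotsuga_minor),(Glossina_giganteus,Anas_orientalis))); the answer is its 9 terminal taxa in alphabetical order.

Anas_orientalis, Bacillus_albus, Columba_sapiens, Drosophila_occidentalis, Fagus_niger, Glossina_giganteus, Pseudotsuga_minor, Sinapis_domesticus, Xenopus_litoralis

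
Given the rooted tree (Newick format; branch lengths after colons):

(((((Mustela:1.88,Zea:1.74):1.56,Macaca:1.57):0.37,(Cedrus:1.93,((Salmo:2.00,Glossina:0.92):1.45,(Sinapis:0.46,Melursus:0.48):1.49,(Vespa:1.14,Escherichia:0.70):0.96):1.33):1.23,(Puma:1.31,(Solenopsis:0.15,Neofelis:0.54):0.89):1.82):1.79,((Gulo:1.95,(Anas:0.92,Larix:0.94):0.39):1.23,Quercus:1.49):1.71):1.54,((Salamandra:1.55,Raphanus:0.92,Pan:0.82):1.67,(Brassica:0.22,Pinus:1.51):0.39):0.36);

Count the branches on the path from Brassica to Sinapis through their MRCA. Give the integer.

The MRCA of Brassica and Sinapis is the root of the tree.
From Brassica up to that node: 3 branches. From Sinapis up to the same node: 6 branches. Total: 3 + 6 = 9.

9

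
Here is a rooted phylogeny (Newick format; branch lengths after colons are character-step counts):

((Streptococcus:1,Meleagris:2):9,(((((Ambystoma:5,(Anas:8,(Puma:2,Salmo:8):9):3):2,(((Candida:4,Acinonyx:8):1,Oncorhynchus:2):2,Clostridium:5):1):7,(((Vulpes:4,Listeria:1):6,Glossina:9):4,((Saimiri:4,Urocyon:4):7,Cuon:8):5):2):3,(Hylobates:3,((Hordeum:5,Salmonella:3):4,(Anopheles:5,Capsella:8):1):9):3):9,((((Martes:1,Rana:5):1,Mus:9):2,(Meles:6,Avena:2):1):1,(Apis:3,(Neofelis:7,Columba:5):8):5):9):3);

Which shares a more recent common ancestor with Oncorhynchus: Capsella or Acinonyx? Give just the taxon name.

The MRCA of Oncorhynchus and Acinonyx subtends ((Candida,Acinonyx),Oncorhynchus) (3 taxa).
The MRCA of Oncorhynchus and Capsella subtends ((((Ambystoma,(Anas,(Puma,Salmo))),(((Candida,Acinonyx),Oncorhynchus),Clostridium)),(((Vulpes,Listeria),Glossina),((Saimiri,Urocyon),Cuon))),(Hylobates,((Hordeum,Salmonella),(Anopheles,Capsella)))) (19 taxa).
The first is nested inside the second, so Oncorhynchus shares a more recent common ancestor with Acinonyx.

Acinonyx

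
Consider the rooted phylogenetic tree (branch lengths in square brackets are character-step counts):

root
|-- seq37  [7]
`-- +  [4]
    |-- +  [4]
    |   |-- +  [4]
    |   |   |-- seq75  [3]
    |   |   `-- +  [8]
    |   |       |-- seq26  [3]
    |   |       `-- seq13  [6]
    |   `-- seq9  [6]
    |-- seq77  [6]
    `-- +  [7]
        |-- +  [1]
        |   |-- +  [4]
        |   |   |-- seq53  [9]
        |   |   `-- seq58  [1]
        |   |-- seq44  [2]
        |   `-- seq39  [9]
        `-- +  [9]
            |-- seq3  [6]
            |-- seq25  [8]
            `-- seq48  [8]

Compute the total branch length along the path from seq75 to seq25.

The path runs seq75 → … → MRCA → … → seq25; the MRCA is the node subtending (((seq75,(seq26,seq13)),seq9),seq77,(((seq53,seq58),seq44,seq39),(seq3,seq25,seq48))).
Branch lengths along that path: 3 + 4 + 4 + 7 + 9 + 8 = 35.

35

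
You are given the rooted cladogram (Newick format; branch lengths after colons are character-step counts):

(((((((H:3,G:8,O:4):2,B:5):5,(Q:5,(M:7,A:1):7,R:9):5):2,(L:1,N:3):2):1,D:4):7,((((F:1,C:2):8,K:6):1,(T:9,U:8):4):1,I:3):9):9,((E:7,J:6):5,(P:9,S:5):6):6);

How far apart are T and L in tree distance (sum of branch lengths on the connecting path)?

34

The path runs T → … → MRCA → … → L; the MRCA is the node subtending ((((((H,G,O),B),(Q,(M,A),R)),(L,N)),D),((((F,C),K),(T,U)),I)).
Branch lengths along that path: 9 + 4 + 1 + 9 + 7 + 1 + 2 + 1 = 34.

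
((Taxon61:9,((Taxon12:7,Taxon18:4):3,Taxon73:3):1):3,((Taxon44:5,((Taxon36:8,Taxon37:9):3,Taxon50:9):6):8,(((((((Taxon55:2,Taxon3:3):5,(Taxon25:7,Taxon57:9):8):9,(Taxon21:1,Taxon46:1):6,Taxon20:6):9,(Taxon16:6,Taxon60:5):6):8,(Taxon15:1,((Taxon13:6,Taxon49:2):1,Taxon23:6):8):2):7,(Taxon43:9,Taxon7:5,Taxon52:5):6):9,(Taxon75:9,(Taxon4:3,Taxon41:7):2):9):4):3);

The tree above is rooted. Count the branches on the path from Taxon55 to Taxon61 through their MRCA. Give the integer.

11

The MRCA of Taxon55 and Taxon61 is the root of the tree.
From Taxon55 up to that node: 9 branches. From Taxon61 up to the same node: 2 branches. Total: 9 + 2 = 11.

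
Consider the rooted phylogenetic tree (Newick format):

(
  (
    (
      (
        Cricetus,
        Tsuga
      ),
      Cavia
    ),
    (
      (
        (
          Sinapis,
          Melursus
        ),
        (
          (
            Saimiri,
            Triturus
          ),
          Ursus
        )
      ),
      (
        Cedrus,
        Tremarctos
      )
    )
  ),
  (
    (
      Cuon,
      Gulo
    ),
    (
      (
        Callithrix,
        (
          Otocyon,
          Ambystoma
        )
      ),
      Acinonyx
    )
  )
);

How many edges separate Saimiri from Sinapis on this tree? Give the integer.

5

The MRCA of Saimiri and Sinapis is the node subtending ((Sinapis,Melursus),((Saimiri,Triturus),Ursus)).
From Saimiri up to that node: 3 branches. From Sinapis up to the same node: 2 branches. Total: 3 + 2 = 5.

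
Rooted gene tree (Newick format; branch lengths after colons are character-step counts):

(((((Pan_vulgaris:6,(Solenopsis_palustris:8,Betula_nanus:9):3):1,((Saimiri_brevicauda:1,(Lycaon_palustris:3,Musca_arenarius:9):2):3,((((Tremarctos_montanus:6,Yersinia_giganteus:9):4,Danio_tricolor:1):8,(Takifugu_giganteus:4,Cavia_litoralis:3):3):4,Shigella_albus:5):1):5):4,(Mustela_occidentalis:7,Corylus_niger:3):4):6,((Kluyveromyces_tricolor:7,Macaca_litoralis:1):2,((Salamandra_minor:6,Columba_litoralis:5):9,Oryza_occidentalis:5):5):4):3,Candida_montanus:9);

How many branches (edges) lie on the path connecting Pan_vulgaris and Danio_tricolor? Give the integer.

7

The MRCA of Pan_vulgaris and Danio_tricolor is the node subtending ((Pan_vulgaris,(Solenopsis_palustris,Betula_nanus)),((Saimiri_brevicauda,(Lycaon_palustris,Musca_arenarius)),((((Tremarctos_montanus,Yersinia_giganteus),Danio_tricolor),(Takifugu_giganteus,Cavia_litoralis)),Shigella_albus))).
From Pan_vulgaris up to that node: 2 branches. From Danio_tricolor up to the same node: 5 branches. Total: 2 + 5 = 7.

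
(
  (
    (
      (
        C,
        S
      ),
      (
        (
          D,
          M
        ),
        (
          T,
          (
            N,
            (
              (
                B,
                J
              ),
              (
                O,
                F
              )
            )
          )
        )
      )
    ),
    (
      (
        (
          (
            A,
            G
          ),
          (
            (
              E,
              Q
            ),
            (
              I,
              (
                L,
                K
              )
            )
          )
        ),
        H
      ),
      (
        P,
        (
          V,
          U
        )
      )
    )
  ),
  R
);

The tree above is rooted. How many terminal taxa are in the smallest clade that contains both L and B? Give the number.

The MRCA of L and B is the node subtending (((C,S),((D,M),(T,(N,((B,J),(O,F)))))),((((A,G),((E,Q),(I,(L,K)))),H),(P,(V,U)))).
That clade contains 21 terminal taxa: A, B, C, D, E, F, G, H, I, J, K, L, M, N, O, P, Q, S, T, U, V.

21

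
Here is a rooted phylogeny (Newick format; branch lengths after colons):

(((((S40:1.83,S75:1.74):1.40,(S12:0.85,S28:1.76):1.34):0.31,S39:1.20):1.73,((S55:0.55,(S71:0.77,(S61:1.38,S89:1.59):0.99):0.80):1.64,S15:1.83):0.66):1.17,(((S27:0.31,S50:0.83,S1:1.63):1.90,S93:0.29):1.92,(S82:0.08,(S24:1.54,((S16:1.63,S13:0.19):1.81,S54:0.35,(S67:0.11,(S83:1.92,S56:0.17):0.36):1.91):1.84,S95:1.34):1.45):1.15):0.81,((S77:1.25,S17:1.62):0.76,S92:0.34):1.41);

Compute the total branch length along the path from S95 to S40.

11.19

The path runs S95 → … → MRCA → … → S40; the MRCA is the root of the tree.
Branch lengths along that path: 1.34 + 1.45 + 1.15 + 0.81 + 1.17 + 1.73 + 0.31 + 1.40 + 1.83 = 11.19.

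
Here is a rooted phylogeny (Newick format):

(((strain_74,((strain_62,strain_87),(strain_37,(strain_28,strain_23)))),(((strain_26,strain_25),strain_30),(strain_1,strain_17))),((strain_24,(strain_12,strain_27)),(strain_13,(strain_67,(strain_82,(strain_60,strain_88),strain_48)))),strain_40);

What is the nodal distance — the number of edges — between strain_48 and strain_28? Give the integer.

11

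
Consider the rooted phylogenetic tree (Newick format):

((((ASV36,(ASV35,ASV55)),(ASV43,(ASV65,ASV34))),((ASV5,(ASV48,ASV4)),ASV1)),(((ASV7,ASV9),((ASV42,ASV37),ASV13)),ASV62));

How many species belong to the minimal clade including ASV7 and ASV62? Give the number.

6

The MRCA of ASV7 and ASV62 is the node subtending (((ASV7,ASV9),((ASV42,ASV37),ASV13)),ASV62).
That clade contains 6 terminal taxa: ASV13, ASV37, ASV42, ASV62, ASV7, ASV9.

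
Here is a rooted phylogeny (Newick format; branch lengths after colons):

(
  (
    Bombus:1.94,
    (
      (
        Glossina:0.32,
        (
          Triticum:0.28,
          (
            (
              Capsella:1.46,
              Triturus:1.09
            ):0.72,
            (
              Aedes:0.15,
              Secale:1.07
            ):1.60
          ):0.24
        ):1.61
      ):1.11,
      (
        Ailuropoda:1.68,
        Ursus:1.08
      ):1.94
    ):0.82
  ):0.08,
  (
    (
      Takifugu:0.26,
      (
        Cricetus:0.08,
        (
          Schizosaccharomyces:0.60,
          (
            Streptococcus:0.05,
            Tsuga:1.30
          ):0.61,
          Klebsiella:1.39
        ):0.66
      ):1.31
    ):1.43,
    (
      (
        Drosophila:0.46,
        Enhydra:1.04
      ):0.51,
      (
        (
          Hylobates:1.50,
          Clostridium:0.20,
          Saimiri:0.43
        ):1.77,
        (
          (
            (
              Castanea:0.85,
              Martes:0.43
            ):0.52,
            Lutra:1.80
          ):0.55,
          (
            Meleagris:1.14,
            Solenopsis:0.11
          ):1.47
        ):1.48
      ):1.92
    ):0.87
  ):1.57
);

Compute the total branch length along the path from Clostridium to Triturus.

The path runs Clostridium → … → MRCA → … → Triturus; the MRCA is the root of the tree.
Branch lengths along that path: 0.20 + 1.77 + 1.92 + 0.87 + 1.57 + 0.08 + 0.82 + 1.11 + 1.61 + 0.24 + 0.72 + 1.09 = 12.00.

12.00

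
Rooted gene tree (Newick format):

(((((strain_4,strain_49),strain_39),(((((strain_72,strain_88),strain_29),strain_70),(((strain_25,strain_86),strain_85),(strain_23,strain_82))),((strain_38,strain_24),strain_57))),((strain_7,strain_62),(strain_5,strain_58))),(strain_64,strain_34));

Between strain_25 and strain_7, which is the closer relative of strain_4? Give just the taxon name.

The MRCA of strain_4 and strain_25 subtends (((strain_4,strain_49),strain_39),(((((strain_72,strain_88),strain_29),strain_70),(((strain_25,strain_86),strain_85),(strain_23,strain_82))),((strain_38,strain_24),strain_57))) (15 taxa).
The MRCA of strain_4 and strain_7 subtends ((((strain_4,strain_49),strain_39),(((((strain_72,strain_88),strain_29),strain_70),(((strain_25,strain_86),strain_85),(strain_23,strain_82))),((strain_38,strain_24),strain_57))),((strain_7,strain_62),(strain_5,strain_58))) (19 taxa).
The first is nested inside the second, so strain_4 shares a more recent common ancestor with strain_25.

strain_25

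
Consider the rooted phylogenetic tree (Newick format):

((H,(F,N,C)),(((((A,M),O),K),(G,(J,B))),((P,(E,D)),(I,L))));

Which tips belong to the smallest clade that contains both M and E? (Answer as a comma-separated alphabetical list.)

A, B, D, E, G, I, J, K, L, M, O, P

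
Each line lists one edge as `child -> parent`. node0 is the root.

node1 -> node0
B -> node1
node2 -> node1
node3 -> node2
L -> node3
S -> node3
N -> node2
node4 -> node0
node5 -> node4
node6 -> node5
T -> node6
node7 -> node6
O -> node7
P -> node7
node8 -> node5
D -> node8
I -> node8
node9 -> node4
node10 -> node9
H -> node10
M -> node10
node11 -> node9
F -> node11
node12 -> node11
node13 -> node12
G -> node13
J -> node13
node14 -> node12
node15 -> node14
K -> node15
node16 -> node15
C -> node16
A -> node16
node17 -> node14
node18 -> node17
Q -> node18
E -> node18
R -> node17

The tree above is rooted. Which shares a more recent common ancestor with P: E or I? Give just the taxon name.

I

The MRCA of P and I subtends ((T,(O,P)),(D,I)) (5 taxa).
The MRCA of P and E subtends (((T,(O,P)),(D,I)),((H,M),(F,((G,J),((K,(C,A)),((Q,E),R)))))) (16 taxa).
The first is nested inside the second, so P shares a more recent common ancestor with I.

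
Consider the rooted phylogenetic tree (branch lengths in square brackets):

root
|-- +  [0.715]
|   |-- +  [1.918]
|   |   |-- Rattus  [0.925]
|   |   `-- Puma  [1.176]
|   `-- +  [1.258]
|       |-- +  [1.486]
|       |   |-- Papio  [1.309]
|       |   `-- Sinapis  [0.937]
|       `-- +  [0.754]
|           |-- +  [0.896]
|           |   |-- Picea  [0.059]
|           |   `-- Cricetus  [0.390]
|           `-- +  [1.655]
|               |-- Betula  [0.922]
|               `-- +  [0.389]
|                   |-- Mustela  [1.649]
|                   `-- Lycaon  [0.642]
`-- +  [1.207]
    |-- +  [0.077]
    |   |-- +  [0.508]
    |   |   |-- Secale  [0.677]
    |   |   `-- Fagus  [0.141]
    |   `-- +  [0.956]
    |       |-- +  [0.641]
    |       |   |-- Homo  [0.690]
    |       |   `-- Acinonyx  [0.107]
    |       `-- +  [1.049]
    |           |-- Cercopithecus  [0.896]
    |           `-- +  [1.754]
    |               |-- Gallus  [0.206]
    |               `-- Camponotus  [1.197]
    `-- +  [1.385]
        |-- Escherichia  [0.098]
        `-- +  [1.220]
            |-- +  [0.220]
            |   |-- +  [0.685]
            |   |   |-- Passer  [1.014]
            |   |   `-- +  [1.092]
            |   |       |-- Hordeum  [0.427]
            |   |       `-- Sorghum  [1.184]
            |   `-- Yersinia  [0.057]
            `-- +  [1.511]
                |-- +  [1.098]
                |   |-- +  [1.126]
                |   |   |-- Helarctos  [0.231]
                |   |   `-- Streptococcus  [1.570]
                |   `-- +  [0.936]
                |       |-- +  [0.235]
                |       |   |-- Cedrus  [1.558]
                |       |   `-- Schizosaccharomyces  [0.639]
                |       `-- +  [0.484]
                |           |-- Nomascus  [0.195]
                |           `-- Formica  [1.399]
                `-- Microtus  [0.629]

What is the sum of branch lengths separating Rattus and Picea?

The path runs Rattus → … → MRCA → … → Picea; the MRCA is the node subtending ((Rattus,Puma),((Papio,Sinapis),((Picea,Cricetus),(Betula,(Mustela,Lycaon))))).
Branch lengths along that path: 0.925 + 1.918 + 1.258 + 0.754 + 0.896 + 0.059 = 5.810.

5.810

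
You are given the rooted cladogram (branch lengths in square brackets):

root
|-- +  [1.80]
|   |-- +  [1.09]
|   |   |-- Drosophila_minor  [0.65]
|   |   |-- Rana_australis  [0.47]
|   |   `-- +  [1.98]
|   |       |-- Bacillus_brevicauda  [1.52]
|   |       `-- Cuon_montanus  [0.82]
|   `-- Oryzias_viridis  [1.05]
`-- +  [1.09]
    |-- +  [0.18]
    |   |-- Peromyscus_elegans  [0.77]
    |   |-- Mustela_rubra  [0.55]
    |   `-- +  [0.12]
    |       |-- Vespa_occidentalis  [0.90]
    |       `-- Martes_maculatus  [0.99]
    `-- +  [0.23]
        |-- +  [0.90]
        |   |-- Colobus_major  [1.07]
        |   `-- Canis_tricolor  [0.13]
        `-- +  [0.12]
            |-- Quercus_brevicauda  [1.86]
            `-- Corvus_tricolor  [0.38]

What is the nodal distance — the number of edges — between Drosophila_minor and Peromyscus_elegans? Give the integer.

6

The MRCA of Drosophila_minor and Peromyscus_elegans is the root of the tree.
From Drosophila_minor up to that node: 3 branches. From Peromyscus_elegans up to the same node: 3 branches. Total: 3 + 3 = 6.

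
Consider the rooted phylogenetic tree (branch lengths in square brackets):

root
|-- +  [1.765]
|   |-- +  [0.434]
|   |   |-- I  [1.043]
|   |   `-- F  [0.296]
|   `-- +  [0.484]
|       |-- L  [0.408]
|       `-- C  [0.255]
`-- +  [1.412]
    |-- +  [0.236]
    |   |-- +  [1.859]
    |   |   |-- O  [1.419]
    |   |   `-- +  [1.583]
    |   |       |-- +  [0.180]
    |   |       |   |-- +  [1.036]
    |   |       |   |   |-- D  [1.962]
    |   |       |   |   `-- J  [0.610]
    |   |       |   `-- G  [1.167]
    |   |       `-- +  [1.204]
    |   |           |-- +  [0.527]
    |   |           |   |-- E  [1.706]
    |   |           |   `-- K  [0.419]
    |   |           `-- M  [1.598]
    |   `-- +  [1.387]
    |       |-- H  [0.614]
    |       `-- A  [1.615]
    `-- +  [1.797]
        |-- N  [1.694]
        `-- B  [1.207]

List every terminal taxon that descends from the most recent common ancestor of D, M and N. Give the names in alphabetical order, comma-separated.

A, B, D, E, G, H, J, K, M, N, O

Tracing D: it sits inside (D,J).
Tracing M: it sits inside ((E,K),M).
Tracing N: it sits inside (N,B).
The smallest clade enclosing all 3 is (((O,(((D,J),G),((E,K),M))),(H,A)),(N,B)); the answer is its 11 terminal taxa in alphabetical order.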